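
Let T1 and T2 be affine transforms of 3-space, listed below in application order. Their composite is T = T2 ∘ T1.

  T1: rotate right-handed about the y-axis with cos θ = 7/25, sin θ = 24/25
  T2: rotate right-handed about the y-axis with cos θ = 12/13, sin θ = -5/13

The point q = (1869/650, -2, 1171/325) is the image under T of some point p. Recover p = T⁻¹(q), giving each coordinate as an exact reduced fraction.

p = (-1, -2, 9/2)

T1 = [7/25 0 24/25 0; 0 1 0 0; -24/25 0 7/25 0; 0 0 0 1]
T2·T1 = [204/325 0 253/325 0; 0 1 0 0; -253/325 0 204/325 0; 0 0 0 1]
det M = 1; M⁻¹ = [204/325 0 -253/325 0; 0 1 0 0; 253/325 0 204/325 0; 0 0 0 1]
M⁻¹ · (1869/650, -2, 1171/325)ᵀ = (-1, -2, 9/2)ᵀ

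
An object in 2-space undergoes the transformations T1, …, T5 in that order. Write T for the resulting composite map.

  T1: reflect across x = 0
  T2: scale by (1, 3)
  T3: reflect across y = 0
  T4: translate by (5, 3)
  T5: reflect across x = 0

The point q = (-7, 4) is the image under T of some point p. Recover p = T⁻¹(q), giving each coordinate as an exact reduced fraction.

p = (-2, -1/3)

T1 = [-1 0 0; 0 1 0; 0 0 1]
T2·T1 = [-1 0 0; 0 3 0; 0 0 1]
T3·…·T1 = [-1 0 0; 0 -3 0; 0 0 1]
T4·…·T1 = [-1 0 5; 0 -3 3; 0 0 1]
T5·…·T1 = [1 0 -5; 0 -3 3; 0 0 1]
det M = -3; M⁻¹ = [1 0 5; 0 -1/3 1; 0 0 1]
M⁻¹ · (-7, 4)ᵀ = (-2, -1/3)ᵀ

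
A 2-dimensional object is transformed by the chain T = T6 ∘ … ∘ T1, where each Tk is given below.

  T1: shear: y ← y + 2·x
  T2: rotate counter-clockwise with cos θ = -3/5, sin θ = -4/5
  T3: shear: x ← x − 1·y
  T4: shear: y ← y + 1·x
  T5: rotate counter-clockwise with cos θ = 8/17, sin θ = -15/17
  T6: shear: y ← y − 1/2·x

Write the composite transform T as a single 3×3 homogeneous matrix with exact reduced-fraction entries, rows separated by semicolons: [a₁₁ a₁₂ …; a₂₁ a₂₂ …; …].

T1 = [1 0 0; 2 1 0; 0 0 1]
T2·T1 = [1 4/5 0; -2 -3/5 0; 0 0 1]
T3·…·T1 = [3 7/5 0; -2 -3/5 0; 0 0 1]
T4·…·T1 = [3 7/5 0; 1 4/5 0; 0 0 1]
T5·…·T1 = [39/17 116/85 0; -37/17 -73/85 0; 0 0 1]
T6·…·T1 = [39/17 116/85 0; -113/34 -131/85 0; 0 0 1]

T = [39/17 116/85 0; -113/34 -131/85 0; 0 0 1]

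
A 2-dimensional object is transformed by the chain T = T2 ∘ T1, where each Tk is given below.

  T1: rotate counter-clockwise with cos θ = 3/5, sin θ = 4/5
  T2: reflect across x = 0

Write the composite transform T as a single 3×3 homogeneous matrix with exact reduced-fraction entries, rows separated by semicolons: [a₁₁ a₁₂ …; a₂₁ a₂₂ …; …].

T = [-3/5 4/5 0; 4/5 3/5 0; 0 0 1]

T1 = [3/5 -4/5 0; 4/5 3/5 0; 0 0 1]
T2·T1 = [-3/5 4/5 0; 4/5 3/5 0; 0 0 1]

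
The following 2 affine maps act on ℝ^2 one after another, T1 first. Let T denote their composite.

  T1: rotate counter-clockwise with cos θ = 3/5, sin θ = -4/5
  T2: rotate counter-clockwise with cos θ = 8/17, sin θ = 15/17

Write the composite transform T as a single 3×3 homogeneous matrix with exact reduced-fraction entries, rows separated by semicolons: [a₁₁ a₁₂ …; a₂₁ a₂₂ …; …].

T = [84/85 -13/85 0; 13/85 84/85 0; 0 0 1]

T1 = [3/5 4/5 0; -4/5 3/5 0; 0 0 1]
T2·T1 = [84/85 -13/85 0; 13/85 84/85 0; 0 0 1]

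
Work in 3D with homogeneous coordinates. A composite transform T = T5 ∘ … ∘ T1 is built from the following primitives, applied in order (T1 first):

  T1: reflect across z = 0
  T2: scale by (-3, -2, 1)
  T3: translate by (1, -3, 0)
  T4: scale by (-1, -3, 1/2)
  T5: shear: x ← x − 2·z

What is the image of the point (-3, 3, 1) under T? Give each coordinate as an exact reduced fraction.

T1 reflect across z = 0: (-3, 3, 1) → (-3, 3, -1)
T2 scale by (-3, -2, 1): (-3, 3, -1) → (9, -6, -1)
T3 translate by (1, -3, 0): (9, -6, -1) → (10, -9, -1)
T4 scale by (-1, -3, 1/2): (10, -9, -1) → (-10, 27, -1/2)
T5 shear: x ← x − 2·z: (-10, 27, -1/2) → (-9, 27, -1/2)

T(p) = (-9, 27, -1/2)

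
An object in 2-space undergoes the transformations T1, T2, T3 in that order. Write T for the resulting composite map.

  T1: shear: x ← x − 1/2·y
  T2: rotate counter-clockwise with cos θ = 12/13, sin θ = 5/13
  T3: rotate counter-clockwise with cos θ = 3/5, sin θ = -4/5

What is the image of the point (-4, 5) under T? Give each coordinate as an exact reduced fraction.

T(p) = (-199/65, 989/130)

T1 shear: x ← x − 1/2·y: (-4, 5) → (-13/2, 5)
T2 rotate counter-clockwise with cos θ = 12/13, sin θ = 5/13: (-13/2, 5) → (-103/13, 55/26)
T3 rotate counter-clockwise with cos θ = 3/5, sin θ = -4/5: (-103/13, 55/26) → (-199/65, 989/130)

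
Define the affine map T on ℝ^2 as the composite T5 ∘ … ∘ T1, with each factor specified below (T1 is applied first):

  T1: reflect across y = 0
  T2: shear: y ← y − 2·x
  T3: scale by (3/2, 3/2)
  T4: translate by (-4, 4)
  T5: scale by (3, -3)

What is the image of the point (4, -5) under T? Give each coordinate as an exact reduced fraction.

T(p) = (6, 3/2)

T1 reflect across y = 0: (4, -5) → (4, 5)
T2 shear: y ← y − 2·x: (4, 5) → (4, -3)
T3 scale by (3/2, 3/2): (4, -3) → (6, -9/2)
T4 translate by (-4, 4): (6, -9/2) → (2, -1/2)
T5 scale by (3, -3): (2, -1/2) → (6, 3/2)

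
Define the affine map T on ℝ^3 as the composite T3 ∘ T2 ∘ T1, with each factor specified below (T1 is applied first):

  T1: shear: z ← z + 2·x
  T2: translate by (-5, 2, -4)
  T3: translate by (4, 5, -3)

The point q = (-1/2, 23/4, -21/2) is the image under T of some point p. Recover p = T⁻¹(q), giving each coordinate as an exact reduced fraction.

p = (1/2, -5/4, -9/2)

T1 = [1 0 0 0; 0 1 0 0; 2 0 1 0; 0 0 0 1]
T2·T1 = [1 0 0 -5; 0 1 0 2; 2 0 1 -4; 0 0 0 1]
T3·…·T1 = [1 0 0 -1; 0 1 0 7; 2 0 1 -7; 0 0 0 1]
det M = 1; M⁻¹ = [1 0 0 1; 0 1 0 -7; -2 0 1 5; 0 0 0 1]
M⁻¹ · (-1/2, 23/4, -21/2)ᵀ = (1/2, -5/4, -9/2)ᵀ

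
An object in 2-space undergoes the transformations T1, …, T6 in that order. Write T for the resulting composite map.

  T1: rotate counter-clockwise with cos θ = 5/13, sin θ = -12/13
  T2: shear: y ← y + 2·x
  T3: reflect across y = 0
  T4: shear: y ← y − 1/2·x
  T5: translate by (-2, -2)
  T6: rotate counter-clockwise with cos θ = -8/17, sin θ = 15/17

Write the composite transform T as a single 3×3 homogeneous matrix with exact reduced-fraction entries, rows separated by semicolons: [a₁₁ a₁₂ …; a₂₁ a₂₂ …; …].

T1 = [5/13 12/13 0; -12/13 5/13 0; 0 0 1]
T2·T1 = [5/13 12/13 0; -2/13 29/13 0; 0 0 1]
T3·…·T1 = [5/13 12/13 0; 2/13 -29/13 0; 0 0 1]
T4·…·T1 = [5/13 12/13 0; -1/26 -35/13 0; 0 0 1]
T5·…·T1 = [5/13 12/13 -2; -1/26 -35/13 -2; 0 0 1]
T6·…·T1 = [-5/34 33/17 46/17; 79/221 460/221 -14/17; 0 0 1]

T = [-5/34 33/17 46/17; 79/221 460/221 -14/17; 0 0 1]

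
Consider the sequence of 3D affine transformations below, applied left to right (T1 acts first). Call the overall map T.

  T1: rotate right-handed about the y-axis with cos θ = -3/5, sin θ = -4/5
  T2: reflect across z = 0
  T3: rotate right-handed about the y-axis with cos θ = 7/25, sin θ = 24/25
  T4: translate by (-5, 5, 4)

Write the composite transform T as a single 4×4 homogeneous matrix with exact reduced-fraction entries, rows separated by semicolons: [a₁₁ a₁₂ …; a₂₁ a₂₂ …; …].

T1 = [-3/5 0 -4/5 0; 0 1 0 0; 4/5 0 -3/5 0; 0 0 0 1]
T2·T1 = [-3/5 0 -4/5 0; 0 1 0 0; -4/5 0 3/5 0; 0 0 0 1]
T3·…·T1 = [-117/125 0 44/125 0; 0 1 0 0; 44/125 0 117/125 0; 0 0 0 1]
T4·…·T1 = [-117/125 0 44/125 -5; 0 1 0 5; 44/125 0 117/125 4; 0 0 0 1]

T = [-117/125 0 44/125 -5; 0 1 0 5; 44/125 0 117/125 4; 0 0 0 1]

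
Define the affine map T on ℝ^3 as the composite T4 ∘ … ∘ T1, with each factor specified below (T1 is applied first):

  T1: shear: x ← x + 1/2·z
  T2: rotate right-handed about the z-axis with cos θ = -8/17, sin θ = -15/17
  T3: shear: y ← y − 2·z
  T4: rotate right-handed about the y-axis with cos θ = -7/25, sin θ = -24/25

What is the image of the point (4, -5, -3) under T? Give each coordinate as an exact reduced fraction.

T1 shear: x ← x + 1/2·z: (4, -5, -3) → (5/2, -5, -3)
T2 rotate right-handed about the z-axis with cos θ = -8/17, sin θ = -15/17: (5/2, -5, -3) → (-95/17, 5/34, -3)
T3 shear: y ← y − 2·z: (-95/17, 5/34, -3) → (-95/17, 209/34, -3)
T4 rotate right-handed about the y-axis with cos θ = -7/25, sin θ = -24/25: (-95/17, 209/34, -3) → (1889/425, 209/34, -1923/425)

T(p) = (1889/425, 209/34, -1923/425)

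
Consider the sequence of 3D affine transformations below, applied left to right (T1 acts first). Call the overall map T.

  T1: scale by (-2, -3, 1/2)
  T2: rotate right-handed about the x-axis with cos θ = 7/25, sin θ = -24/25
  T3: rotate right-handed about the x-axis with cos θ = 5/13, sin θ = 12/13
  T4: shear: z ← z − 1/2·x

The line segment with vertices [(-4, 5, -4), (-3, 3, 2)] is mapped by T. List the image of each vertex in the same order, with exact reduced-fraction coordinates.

T1 scale by (-2, -3, 1/2): (-4, 5, -4) → (8, -15, -2); (-3, 3, 2) → (6, -9, 1)
T2 rotate right-handed about the x-axis with cos θ = 7/25, sin θ = -24/25: (8, -15, -2) → (8, -153/25, 346/25); (6, -9, 1) → (6, -39/25, 223/25)
T3 rotate right-handed about the x-axis with cos θ = 5/13, sin θ = 12/13: (8, -153/25, 346/25) → (8, -4917/325, -106/325); (6, -39/25, 223/25) → (6, -2871/325, 647/325)
T4 shear: z ← z − 1/2·x: (8, -4917/325, -106/325) → (8, -4917/325, -1406/325); (6, -2871/325, 647/325) → (6, -2871/325, -328/325)

image vertices: (8, -4917/325, -1406/325), (6, -2871/325, -328/325)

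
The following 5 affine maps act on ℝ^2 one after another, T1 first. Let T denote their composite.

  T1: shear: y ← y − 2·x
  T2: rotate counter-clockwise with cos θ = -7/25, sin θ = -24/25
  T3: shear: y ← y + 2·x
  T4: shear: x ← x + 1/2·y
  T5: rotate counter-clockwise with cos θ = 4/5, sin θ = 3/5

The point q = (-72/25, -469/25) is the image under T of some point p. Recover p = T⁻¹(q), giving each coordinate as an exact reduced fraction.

p = (7/5, -4)

T1 = [1 0 0; -2 1 0; 0 0 1]
T2·T1 = [-11/5 24/25 0; -2/5 -7/25 0; 0 0 1]
T3·…·T1 = [-11/5 24/25 0; -24/5 41/25 0; 0 0 1]
T4·…·T1 = [-23/5 89/50 0; -24/5 41/25 0; 0 0 1]
T5·…·T1 = [-4/5 11/25 0; -33/5 119/50 0; 0 0 1]
det M = 1; M⁻¹ = [119/50 -11/25 0; 33/5 -4/5 0; 0 0 1]
M⁻¹ · (-72/25, -469/25)ᵀ = (7/5, -4)ᵀ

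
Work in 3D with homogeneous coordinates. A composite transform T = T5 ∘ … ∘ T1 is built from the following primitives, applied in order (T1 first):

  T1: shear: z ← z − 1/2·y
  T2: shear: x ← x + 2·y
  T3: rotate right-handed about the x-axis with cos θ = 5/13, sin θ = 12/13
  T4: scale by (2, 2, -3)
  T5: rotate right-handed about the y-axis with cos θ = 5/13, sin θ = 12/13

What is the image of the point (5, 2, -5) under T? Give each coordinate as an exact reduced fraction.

T(p) = (1386/169, 164/13, -2718/169)

T1 shear: z ← z − 1/2·y: (5, 2, -5) → (5, 2, -6)
T2 shear: x ← x + 2·y: (5, 2, -6) → (9, 2, -6)
T3 rotate right-handed about the x-axis with cos θ = 5/13, sin θ = 12/13: (9, 2, -6) → (9, 82/13, -6/13)
T4 scale by (2, 2, -3): (9, 82/13, -6/13) → (18, 164/13, 18/13)
T5 rotate right-handed about the y-axis with cos θ = 5/13, sin θ = 12/13: (18, 164/13, 18/13) → (1386/169, 164/13, -2718/169)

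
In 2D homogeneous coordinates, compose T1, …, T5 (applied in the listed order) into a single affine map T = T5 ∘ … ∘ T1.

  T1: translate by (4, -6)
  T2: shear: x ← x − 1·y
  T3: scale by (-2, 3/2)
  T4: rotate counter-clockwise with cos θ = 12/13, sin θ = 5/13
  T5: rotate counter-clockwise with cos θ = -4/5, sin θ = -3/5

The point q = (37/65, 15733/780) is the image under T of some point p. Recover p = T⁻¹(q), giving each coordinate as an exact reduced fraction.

T1 = [1 0 4; 0 1 -6; 0 0 1]
T2·T1 = [1 -1 10; 0 1 -6; 0 0 1]
T3·…·T1 = [-2 2 -20; 0 3/2 -9; 0 0 1]
T4·…·T1 = [-24/13 33/26 -15; -10/13 28/13 -16; 0 0 1]
T5·…·T1 = [66/65 18/65 12/5; 112/65 -323/130 109/5; 0 0 1]
det M = -3; M⁻¹ = [323/390 6/65 -4; 112/195 -22/65 6; 0 0 1]
M⁻¹ · (37/65, 15733/780)ᵀ = (-5/3, -1/2)ᵀ

p = (-5/3, -1/2)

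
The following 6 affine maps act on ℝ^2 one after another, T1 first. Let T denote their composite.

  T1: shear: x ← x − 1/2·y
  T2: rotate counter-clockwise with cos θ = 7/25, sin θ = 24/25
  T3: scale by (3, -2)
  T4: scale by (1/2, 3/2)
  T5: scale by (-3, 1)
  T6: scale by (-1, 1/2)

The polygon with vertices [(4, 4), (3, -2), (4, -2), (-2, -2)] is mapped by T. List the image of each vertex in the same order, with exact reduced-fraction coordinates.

T1 shear: x ← x − 1/2·y: (4, 4) → (2, 4); (3, -2) → (4, -2); (4, -2) → (5, -2); (-2, -2) → (-1, -2)
T2 rotate counter-clockwise with cos θ = 7/25, sin θ = 24/25: (2, 4) → (-82/25, 76/25); (4, -2) → (76/25, 82/25); (5, -2) → (83/25, 106/25); (-1, -2) → (41/25, -38/25)
T3 scale by (3, -2): (-82/25, 76/25) → (-246/25, -152/25); (76/25, 82/25) → (228/25, -164/25); (83/25, 106/25) → (249/25, -212/25); (41/25, -38/25) → (123/25, 76/25)
T4 scale by (1/2, 3/2): (-246/25, -152/25) → (-123/25, -228/25); (228/25, -164/25) → (114/25, -246/25); (249/25, -212/25) → (249/50, -318/25); (123/25, 76/25) → (123/50, 114/25)
T5 scale by (-3, 1): (-123/25, -228/25) → (369/25, -228/25); (114/25, -246/25) → (-342/25, -246/25); (249/50, -318/25) → (-747/50, -318/25); (123/50, 114/25) → (-369/50, 114/25)
T6 scale by (-1, 1/2): (369/25, -228/25) → (-369/25, -114/25); (-342/25, -246/25) → (342/25, -123/25); (-747/50, -318/25) → (747/50, -159/25); (-369/50, 114/25) → (369/50, 57/25)

image vertices: (-369/25, -114/25), (342/25, -123/25), (747/50, -159/25), (369/50, 57/25)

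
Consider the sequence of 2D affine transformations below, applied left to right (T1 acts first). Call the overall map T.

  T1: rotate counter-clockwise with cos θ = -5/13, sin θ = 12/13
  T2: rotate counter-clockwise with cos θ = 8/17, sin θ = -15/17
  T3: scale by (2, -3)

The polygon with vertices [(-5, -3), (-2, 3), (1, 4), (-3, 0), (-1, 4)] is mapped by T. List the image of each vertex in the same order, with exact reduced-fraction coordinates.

image vertices: (-22/13, 225/13), (-122/17, -18/17), (-64/13, -129/13), (-840/221, 1539/221), (-1648/221, -1167/221)

T1 rotate counter-clockwise with cos θ = -5/13, sin θ = 12/13: (-5, -3) → (61/13, -45/13); (-2, 3) → (-2, -3); (1, 4) → (-53/13, -8/13); (-3, 0) → (15/13, -36/13); (-1, 4) → (-43/13, -32/13)
T2 rotate counter-clockwise with cos θ = 8/17, sin θ = -15/17: (61/13, -45/13) → (-11/13, -75/13); (-2, -3) → (-61/17, 6/17); (-53/13, -8/13) → (-32/13, 43/13); (15/13, -36/13) → (-420/221, -513/221); (-43/13, -32/13) → (-824/221, 389/221)
T3 scale by (2, -3): (-11/13, -75/13) → (-22/13, 225/13); (-61/17, 6/17) → (-122/17, -18/17); (-32/13, 43/13) → (-64/13, -129/13); (-420/221, -513/221) → (-840/221, 1539/221); (-824/221, 389/221) → (-1648/221, -1167/221)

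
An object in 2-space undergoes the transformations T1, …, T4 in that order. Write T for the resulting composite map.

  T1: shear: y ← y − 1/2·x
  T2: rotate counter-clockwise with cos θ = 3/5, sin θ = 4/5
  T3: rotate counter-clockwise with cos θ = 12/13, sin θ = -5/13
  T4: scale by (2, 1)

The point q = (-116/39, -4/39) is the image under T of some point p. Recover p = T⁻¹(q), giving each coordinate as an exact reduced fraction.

p = (-4/3, 0)

T1 = [1 0 0; -1/2 1 0; 0 0 1]
T2·T1 = [1 -4/5 0; 1/2 3/5 0; 0 0 1]
T3·…·T1 = [29/26 -33/65 0; 1/13 56/65 0; 0 0 1]
T4·…·T1 = [29/13 -66/65 0; 1/13 56/65 0; 0 0 1]
det M = 2; M⁻¹ = [28/65 33/65 0; -1/26 29/26 0; 0 0 1]
M⁻¹ · (-116/39, -4/39)ᵀ = (-4/3, 0)ᵀ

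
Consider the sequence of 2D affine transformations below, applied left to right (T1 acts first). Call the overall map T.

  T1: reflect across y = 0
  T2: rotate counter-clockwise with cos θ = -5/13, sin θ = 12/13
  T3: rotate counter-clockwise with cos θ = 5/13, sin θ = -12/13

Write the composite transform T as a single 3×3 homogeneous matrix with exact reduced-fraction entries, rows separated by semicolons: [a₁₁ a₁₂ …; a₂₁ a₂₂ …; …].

T1 = [1 0 0; 0 -1 0; 0 0 1]
T2·T1 = [-5/13 12/13 0; 12/13 5/13 0; 0 0 1]
T3·…·T1 = [119/169 120/169 0; 120/169 -119/169 0; 0 0 1]

T = [119/169 120/169 0; 120/169 -119/169 0; 0 0 1]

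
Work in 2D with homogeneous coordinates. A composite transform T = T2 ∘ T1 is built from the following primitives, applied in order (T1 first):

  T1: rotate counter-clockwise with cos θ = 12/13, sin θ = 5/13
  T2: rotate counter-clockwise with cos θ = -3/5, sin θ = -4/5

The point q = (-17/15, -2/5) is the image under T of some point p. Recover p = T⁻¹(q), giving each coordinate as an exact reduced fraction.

T1 = [12/13 -5/13 0; 5/13 12/13 0; 0 0 1]
T2·T1 = [-16/65 63/65 0; -63/65 -16/65 0; 0 0 1]
det M = 1; M⁻¹ = [-16/65 -63/65 0; 63/65 -16/65 0; 0 0 1]
M⁻¹ · (-17/15, -2/5)ᵀ = (2/3, -1)ᵀ

p = (2/3, -1)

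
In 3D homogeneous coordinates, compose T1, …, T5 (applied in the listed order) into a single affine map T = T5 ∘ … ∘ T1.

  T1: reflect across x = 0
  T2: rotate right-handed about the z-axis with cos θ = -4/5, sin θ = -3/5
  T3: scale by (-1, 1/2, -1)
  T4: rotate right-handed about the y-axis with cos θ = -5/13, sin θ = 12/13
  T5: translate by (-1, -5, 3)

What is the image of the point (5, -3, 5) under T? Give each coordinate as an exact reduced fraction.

T(p) = (-62/13, -23/10, 452/65)

T1 reflect across x = 0: (5, -3, 5) → (-5, -3, 5)
T2 rotate right-handed about the z-axis with cos θ = -4/5, sin θ = -3/5: (-5, -3, 5) → (11/5, 27/5, 5)
T3 scale by (-1, 1/2, -1): (11/5, 27/5, 5) → (-11/5, 27/10, -5)
T4 rotate right-handed about the y-axis with cos θ = -5/13, sin θ = 12/13: (-11/5, 27/10, -5) → (-49/13, 27/10, 257/65)
T5 translate by (-1, -5, 3): (-49/13, 27/10, 257/65) → (-62/13, -23/10, 452/65)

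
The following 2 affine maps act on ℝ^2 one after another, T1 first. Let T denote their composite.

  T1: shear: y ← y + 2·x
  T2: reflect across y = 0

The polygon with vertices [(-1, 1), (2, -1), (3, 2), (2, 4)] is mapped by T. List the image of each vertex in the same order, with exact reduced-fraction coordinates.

T1 shear: y ← y + 2·x: (-1, 1) → (-1, -1); (2, -1) → (2, 3); (3, 2) → (3, 8); (2, 4) → (2, 8)
T2 reflect across y = 0: (-1, -1) → (-1, 1); (2, 3) → (2, -3); (3, 8) → (3, -8); (2, 8) → (2, -8)

image vertices: (-1, 1), (2, -3), (3, -8), (2, -8)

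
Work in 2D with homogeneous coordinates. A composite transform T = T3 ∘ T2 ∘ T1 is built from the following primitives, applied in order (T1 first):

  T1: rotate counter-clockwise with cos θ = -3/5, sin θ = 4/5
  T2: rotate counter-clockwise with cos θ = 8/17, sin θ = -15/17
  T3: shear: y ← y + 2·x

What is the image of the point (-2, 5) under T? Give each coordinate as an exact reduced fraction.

T1 rotate counter-clockwise with cos θ = -3/5, sin θ = 4/5: (-2, 5) → (-14/5, -23/5)
T2 rotate counter-clockwise with cos θ = 8/17, sin θ = -15/17: (-14/5, -23/5) → (-457/85, 26/85)
T3 shear: y ← y + 2·x: (-457/85, 26/85) → (-457/85, -888/85)

T(p) = (-457/85, -888/85)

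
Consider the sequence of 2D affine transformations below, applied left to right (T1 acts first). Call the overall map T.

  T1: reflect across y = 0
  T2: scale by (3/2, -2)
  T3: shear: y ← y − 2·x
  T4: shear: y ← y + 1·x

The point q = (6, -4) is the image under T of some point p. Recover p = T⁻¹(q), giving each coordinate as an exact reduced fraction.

p = (4, 1)

T1 = [1 0 0; 0 -1 0; 0 0 1]
T2·T1 = [3/2 0 0; 0 2 0; 0 0 1]
T3·…·T1 = [3/2 0 0; -3 2 0; 0 0 1]
T4·…·T1 = [3/2 0 0; -3/2 2 0; 0 0 1]
det M = 3; M⁻¹ = [2/3 0 0; 1/2 1/2 0; 0 0 1]
M⁻¹ · (6, -4)ᵀ = (4, 1)ᵀ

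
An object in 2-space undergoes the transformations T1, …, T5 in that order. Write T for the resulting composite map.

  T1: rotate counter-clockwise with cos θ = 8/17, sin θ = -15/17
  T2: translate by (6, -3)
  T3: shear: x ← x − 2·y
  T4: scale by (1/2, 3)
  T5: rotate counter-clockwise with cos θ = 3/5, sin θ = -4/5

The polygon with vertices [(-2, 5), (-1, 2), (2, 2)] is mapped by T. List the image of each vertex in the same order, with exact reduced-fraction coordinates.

image vertices: (165/34, -15/17), (6/85, -508/85), (-363/85, -1141/85)

T1 rotate counter-clockwise with cos θ = 8/17, sin θ = -15/17: (-2, 5) → (59/17, 70/17); (-1, 2) → (22/17, 31/17); (2, 2) → (46/17, -14/17)
T2 translate by (6, -3): (59/17, 70/17) → (161/17, 19/17); (22/17, 31/17) → (124/17, -20/17); (46/17, -14/17) → (148/17, -65/17)
T3 shear: x ← x − 2·y: (161/17, 19/17) → (123/17, 19/17); (124/17, -20/17) → (164/17, -20/17); (148/17, -65/17) → (278/17, -65/17)
T4 scale by (1/2, 3): (123/17, 19/17) → (123/34, 57/17); (164/17, -20/17) → (82/17, -60/17); (278/17, -65/17) → (139/17, -195/17)
T5 rotate counter-clockwise with cos θ = 3/5, sin θ = -4/5: (123/34, 57/17) → (165/34, -15/17); (82/17, -60/17) → (6/85, -508/85); (139/17, -195/17) → (-363/85, -1141/85)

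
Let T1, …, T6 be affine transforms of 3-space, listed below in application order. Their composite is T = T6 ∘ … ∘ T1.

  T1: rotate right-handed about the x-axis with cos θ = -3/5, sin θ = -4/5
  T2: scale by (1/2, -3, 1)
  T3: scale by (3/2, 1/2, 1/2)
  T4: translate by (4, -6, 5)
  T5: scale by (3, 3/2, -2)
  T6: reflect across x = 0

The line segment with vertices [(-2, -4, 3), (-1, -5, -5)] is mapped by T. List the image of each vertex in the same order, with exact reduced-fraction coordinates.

T1 rotate right-handed about the x-axis with cos θ = -3/5, sin θ = -4/5: (-2, -4, 3) → (-2, 24/5, 7/5); (-1, -5, -5) → (-1, -1, 7)
T2 scale by (1/2, -3, 1): (-2, 24/5, 7/5) → (-1, -72/5, 7/5); (-1, -1, 7) → (-1/2, 3, 7)
T3 scale by (3/2, 1/2, 1/2): (-1, -72/5, 7/5) → (-3/2, -36/5, 7/10); (-1/2, 3, 7) → (-3/4, 3/2, 7/2)
T4 translate by (4, -6, 5): (-3/2, -36/5, 7/10) → (5/2, -66/5, 57/10); (-3/4, 3/2, 7/2) → (13/4, -9/2, 17/2)
T5 scale by (3, 3/2, -2): (5/2, -66/5, 57/10) → (15/2, -99/5, -57/5); (13/4, -9/2, 17/2) → (39/4, -27/4, -17)
T6 reflect across x = 0: (15/2, -99/5, -57/5) → (-15/2, -99/5, -57/5); (39/4, -27/4, -17) → (-39/4, -27/4, -17)

image vertices: (-15/2, -99/5, -57/5), (-39/4, -27/4, -17)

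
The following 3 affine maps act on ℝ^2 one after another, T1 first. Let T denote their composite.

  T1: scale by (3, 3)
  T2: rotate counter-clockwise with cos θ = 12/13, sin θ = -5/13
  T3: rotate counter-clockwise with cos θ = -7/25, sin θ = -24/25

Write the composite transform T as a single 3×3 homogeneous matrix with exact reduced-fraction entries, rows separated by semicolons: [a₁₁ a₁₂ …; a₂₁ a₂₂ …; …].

T = [-612/325 759/325 0; -759/325 -612/325 0; 0 0 1]

T1 = [3 0 0; 0 3 0; 0 0 1]
T2·T1 = [36/13 15/13 0; -15/13 36/13 0; 0 0 1]
T3·…·T1 = [-612/325 759/325 0; -759/325 -612/325 0; 0 0 1]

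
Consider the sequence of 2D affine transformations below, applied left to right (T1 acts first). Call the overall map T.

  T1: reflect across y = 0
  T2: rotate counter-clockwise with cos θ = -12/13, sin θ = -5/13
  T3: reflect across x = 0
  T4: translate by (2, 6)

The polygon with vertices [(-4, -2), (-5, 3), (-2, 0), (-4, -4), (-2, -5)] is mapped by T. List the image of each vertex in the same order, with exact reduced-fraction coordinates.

T1 reflect across y = 0: (-4, -2) → (-4, 2); (-5, 3) → (-5, -3); (-2, 0) → (-2, 0); (-4, -4) → (-4, 4); (-2, -5) → (-2, 5)
T2 rotate counter-clockwise with cos θ = -12/13, sin θ = -5/13: (-4, 2) → (58/13, -4/13); (-5, -3) → (45/13, 61/13); (-2, 0) → (24/13, 10/13); (-4, 4) → (68/13, -28/13); (-2, 5) → (49/13, -50/13)
T3 reflect across x = 0: (58/13, -4/13) → (-58/13, -4/13); (45/13, 61/13) → (-45/13, 61/13); (24/13, 10/13) → (-24/13, 10/13); (68/13, -28/13) → (-68/13, -28/13); (49/13, -50/13) → (-49/13, -50/13)
T4 translate by (2, 6): (-58/13, -4/13) → (-32/13, 74/13); (-45/13, 61/13) → (-19/13, 139/13); (-24/13, 10/13) → (2/13, 88/13); (-68/13, -28/13) → (-42/13, 50/13); (-49/13, -50/13) → (-23/13, 28/13)

image vertices: (-32/13, 74/13), (-19/13, 139/13), (2/13, 88/13), (-42/13, 50/13), (-23/13, 28/13)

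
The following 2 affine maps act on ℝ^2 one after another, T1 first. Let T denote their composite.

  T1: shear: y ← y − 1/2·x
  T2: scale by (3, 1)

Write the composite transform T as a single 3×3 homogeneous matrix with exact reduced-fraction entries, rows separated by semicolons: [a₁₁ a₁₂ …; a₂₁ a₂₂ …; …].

T = [3 0 0; -1/2 1 0; 0 0 1]

T1 = [1 0 0; -1/2 1 0; 0 0 1]
T2·T1 = [3 0 0; -1/2 1 0; 0 0 1]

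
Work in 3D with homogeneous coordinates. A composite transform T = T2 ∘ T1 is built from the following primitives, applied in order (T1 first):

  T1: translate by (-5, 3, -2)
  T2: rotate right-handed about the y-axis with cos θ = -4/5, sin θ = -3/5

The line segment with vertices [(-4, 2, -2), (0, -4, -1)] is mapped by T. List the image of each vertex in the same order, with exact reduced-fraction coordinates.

T1 translate by (-5, 3, -2): (-4, 2, -2) → (-9, 5, -4); (0, -4, -1) → (-5, -1, -3)
T2 rotate right-handed about the y-axis with cos θ = -4/5, sin θ = -3/5: (-9, 5, -4) → (48/5, 5, -11/5); (-5, -1, -3) → (29/5, -1, -3/5)

image vertices: (48/5, 5, -11/5), (29/5, -1, -3/5)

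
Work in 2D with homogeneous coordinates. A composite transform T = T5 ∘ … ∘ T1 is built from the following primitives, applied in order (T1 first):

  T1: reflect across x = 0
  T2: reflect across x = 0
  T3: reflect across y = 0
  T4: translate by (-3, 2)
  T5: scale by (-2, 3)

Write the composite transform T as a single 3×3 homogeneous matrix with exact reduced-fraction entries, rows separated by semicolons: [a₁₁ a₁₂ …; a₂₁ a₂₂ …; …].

T = [-2 0 6; 0 -3 6; 0 0 1]

T1 = [-1 0 0; 0 1 0; 0 0 1]
T2·T1 = [1 0 0; 0 1 0; 0 0 1]
T3·…·T1 = [1 0 0; 0 -1 0; 0 0 1]
T4·…·T1 = [1 0 -3; 0 -1 2; 0 0 1]
T5·…·T1 = [-2 0 6; 0 -3 6; 0 0 1]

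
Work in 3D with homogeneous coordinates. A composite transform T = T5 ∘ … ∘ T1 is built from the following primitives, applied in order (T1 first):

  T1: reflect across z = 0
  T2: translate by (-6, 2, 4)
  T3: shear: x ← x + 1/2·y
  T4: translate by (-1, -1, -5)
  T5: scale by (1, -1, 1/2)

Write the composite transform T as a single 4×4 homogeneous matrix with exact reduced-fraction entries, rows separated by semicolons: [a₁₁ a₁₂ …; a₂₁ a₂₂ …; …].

T = [1 1/2 0 -6; 0 -1 0 -1; 0 0 -1/2 -1/2; 0 0 0 1]

T1 = [1 0 0 0; 0 1 0 0; 0 0 -1 0; 0 0 0 1]
T2·T1 = [1 0 0 -6; 0 1 0 2; 0 0 -1 4; 0 0 0 1]
T3·…·T1 = [1 1/2 0 -5; 0 1 0 2; 0 0 -1 4; 0 0 0 1]
T4·…·T1 = [1 1/2 0 -6; 0 1 0 1; 0 0 -1 -1; 0 0 0 1]
T5·…·T1 = [1 1/2 0 -6; 0 -1 0 -1; 0 0 -1/2 -1/2; 0 0 0 1]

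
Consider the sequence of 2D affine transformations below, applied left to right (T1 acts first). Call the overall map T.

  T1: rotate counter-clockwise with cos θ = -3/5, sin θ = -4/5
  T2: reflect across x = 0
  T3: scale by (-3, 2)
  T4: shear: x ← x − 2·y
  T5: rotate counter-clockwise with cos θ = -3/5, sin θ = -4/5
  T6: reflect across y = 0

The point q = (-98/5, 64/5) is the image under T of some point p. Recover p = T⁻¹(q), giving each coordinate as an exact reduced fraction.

T1 = [-3/5 4/5 0; -4/5 -3/5 0; 0 0 1]
T2·T1 = [3/5 -4/5 0; -4/5 -3/5 0; 0 0 1]
T3·…·T1 = [-9/5 12/5 0; -8/5 -6/5 0; 0 0 1]
T4·…·T1 = [7/5 24/5 0; -8/5 -6/5 0; 0 0 1]
T5·…·T1 = [-53/25 -96/25 0; -4/25 -78/25 0; 0 0 1]
T6·…·T1 = [-53/25 -96/25 0; 4/25 78/25 0; 0 0 1]
det M = -6; M⁻¹ = [-13/25 -16/25 0; 2/75 53/150 0; 0 0 1]
M⁻¹ · (-98/5, 64/5)ᵀ = (2, 4)ᵀ

p = (2, 4)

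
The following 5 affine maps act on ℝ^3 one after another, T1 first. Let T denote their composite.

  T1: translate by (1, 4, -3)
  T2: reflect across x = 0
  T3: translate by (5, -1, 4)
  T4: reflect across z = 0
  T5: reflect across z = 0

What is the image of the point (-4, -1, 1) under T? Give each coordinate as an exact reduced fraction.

T(p) = (8, 2, 2)

T1 translate by (1, 4, -3): (-4, -1, 1) → (-3, 3, -2)
T2 reflect across x = 0: (-3, 3, -2) → (3, 3, -2)
T3 translate by (5, -1, 4): (3, 3, -2) → (8, 2, 2)
T4 reflect across z = 0: (8, 2, 2) → (8, 2, -2)
T5 reflect across z = 0: (8, 2, -2) → (8, 2, 2)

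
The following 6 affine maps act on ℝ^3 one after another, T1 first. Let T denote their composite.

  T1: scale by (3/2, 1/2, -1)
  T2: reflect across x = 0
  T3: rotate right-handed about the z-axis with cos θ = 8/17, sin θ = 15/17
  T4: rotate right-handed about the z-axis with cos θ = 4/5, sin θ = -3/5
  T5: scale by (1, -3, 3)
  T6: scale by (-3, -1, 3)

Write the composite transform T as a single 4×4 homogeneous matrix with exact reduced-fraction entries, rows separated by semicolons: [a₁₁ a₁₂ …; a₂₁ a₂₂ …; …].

T1 = [3/2 0 0 0; 0 1/2 0 0; 0 0 -1 0; 0 0 0 1]
T2·T1 = [-3/2 0 0 0; 0 1/2 0 0; 0 0 -1 0; 0 0 0 1]
T3·…·T1 = [-12/17 -15/34 0 0; -45/34 4/17 0 0; 0 0 -1 0; 0 0 0 1]
T4·…·T1 = [-231/170 -18/85 0 0; -54/85 77/170 0 0; 0 0 -1 0; 0 0 0 1]
T5·…·T1 = [-231/170 -18/85 0 0; 162/85 -231/170 0 0; 0 0 -3 0; 0 0 0 1]
T6·…·T1 = [693/170 54/85 0 0; -162/85 231/170 0 0; 0 0 -9 0; 0 0 0 1]

T = [693/170 54/85 0 0; -162/85 231/170 0 0; 0 0 -9 0; 0 0 0 1]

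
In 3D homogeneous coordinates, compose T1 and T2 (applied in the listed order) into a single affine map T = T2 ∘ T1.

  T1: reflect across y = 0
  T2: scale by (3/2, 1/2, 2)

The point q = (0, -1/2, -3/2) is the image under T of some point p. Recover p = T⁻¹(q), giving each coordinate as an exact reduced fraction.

T1 = [1 0 0 0; 0 -1 0 0; 0 0 1 0; 0 0 0 1]
T2·T1 = [3/2 0 0 0; 0 -1/2 0 0; 0 0 2 0; 0 0 0 1]
det M = -3/2; M⁻¹ = [2/3 0 0 0; 0 -2 0 0; 0 0 1/2 0; 0 0 0 1]
M⁻¹ · (0, -1/2, -3/2)ᵀ = (0, 1, -3/4)ᵀ

p = (0, 1, -3/4)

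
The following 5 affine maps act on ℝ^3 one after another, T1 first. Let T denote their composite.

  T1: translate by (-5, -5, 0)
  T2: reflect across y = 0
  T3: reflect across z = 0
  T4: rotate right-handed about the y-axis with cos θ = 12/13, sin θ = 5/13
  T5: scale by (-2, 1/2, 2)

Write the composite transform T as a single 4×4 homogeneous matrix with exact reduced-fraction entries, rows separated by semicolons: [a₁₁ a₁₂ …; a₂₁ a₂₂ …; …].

T1 = [1 0 0 -5; 0 1 0 -5; 0 0 1 0; 0 0 0 1]
T2·T1 = [1 0 0 -5; 0 -1 0 5; 0 0 1 0; 0 0 0 1]
T3·…·T1 = [1 0 0 -5; 0 -1 0 5; 0 0 -1 0; 0 0 0 1]
T4·…·T1 = [12/13 0 -5/13 -60/13; 0 -1 0 5; -5/13 0 -12/13 25/13; 0 0 0 1]
T5·…·T1 = [-24/13 0 10/13 120/13; 0 -1/2 0 5/2; -10/13 0 -24/13 50/13; 0 0 0 1]

T = [-24/13 0 10/13 120/13; 0 -1/2 0 5/2; -10/13 0 -24/13 50/13; 0 0 0 1]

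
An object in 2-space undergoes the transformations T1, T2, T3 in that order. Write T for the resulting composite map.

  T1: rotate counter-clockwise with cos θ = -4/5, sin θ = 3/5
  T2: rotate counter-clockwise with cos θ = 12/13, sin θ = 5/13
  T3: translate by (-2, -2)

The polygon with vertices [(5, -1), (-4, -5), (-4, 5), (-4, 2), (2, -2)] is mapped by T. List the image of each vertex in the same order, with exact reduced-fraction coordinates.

T1 rotate counter-clockwise with cos θ = -4/5, sin θ = 3/5: (5, -1) → (-17/5, 19/5); (-4, -5) → (31/5, 8/5); (-4, 5) → (1/5, -32/5); (-4, 2) → (2, -4); (2, -2) → (-2/5, 14/5)
T2 rotate counter-clockwise with cos θ = 12/13, sin θ = 5/13: (-17/5, 19/5) → (-23/5, 11/5); (31/5, 8/5) → (332/65, 251/65); (1/5, -32/5) → (172/65, -379/65); (2, -4) → (44/13, -38/13); (-2/5, 14/5) → (-94/65, 158/65)
T3 translate by (-2, -2): (-23/5, 11/5) → (-33/5, 1/5); (332/65, 251/65) → (202/65, 121/65); (172/65, -379/65) → (42/65, -509/65); (44/13, -38/13) → (18/13, -64/13); (-94/65, 158/65) → (-224/65, 28/65)

image vertices: (-33/5, 1/5), (202/65, 121/65), (42/65, -509/65), (18/13, -64/13), (-224/65, 28/65)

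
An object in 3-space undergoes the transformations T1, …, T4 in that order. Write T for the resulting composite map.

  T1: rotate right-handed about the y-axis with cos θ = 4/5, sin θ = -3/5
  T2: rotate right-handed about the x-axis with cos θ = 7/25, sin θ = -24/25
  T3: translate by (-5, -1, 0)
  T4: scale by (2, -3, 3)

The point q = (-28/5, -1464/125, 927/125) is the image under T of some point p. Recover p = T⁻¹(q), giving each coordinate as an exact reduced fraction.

T1 = [4/5 0 -3/5 0; 0 1 0 0; 3/5 0 4/5 0; 0 0 0 1]
T2·T1 = [4/5 0 -3/5 0; 72/125 7/25 96/125 0; 21/125 -24/25 28/125 0; 0 0 0 1]
T3·…·T1 = [4/5 0 -3/5 -5; 72/125 7/25 96/125 -1; 21/125 -24/25 28/125 0; 0 0 0 1]
T4·…·T1 = [8/5 0 -6/5 -10; -216/125 -21/25 -288/125 3; 63/125 -72/25 84/125 0; 0 0 0 1]
det M = -18; M⁻¹ = [2/5 -24/125 7/125 572/125; 0 -7/75 -8/25 7/25; -3/10 -32/125 28/375 -279/125; 0 0 0 1]
M⁻¹ · (-28/5, -1464/125, 927/125)ᵀ = (5, -1, 3)ᵀ

p = (5, -1, 3)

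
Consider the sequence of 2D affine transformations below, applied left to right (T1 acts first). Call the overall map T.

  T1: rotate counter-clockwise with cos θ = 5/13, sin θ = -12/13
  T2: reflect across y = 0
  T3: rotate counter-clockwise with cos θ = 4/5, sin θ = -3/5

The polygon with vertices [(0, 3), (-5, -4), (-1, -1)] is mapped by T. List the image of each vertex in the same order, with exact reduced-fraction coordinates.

T1 rotate counter-clockwise with cos θ = 5/13, sin θ = -12/13: (0, 3) → (36/13, 15/13); (-5, -4) → (-73/13, 40/13); (-1, -1) → (-17/13, 7/13)
T2 reflect across y = 0: (36/13, 15/13) → (36/13, -15/13); (-73/13, 40/13) → (-73/13, -40/13); (-17/13, 7/13) → (-17/13, -7/13)
T3 rotate counter-clockwise with cos θ = 4/5, sin θ = -3/5: (36/13, -15/13) → (99/65, -168/65); (-73/13, -40/13) → (-412/65, 59/65); (-17/13, -7/13) → (-89/65, 23/65)

image vertices: (99/65, -168/65), (-412/65, 59/65), (-89/65, 23/65)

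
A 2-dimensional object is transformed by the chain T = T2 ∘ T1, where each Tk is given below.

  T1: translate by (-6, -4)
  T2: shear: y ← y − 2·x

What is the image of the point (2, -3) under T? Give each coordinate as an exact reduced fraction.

T(p) = (-4, 1)

T1 translate by (-6, -4): (2, -3) → (-4, -7)
T2 shear: y ← y − 2·x: (-4, -7) → (-4, 1)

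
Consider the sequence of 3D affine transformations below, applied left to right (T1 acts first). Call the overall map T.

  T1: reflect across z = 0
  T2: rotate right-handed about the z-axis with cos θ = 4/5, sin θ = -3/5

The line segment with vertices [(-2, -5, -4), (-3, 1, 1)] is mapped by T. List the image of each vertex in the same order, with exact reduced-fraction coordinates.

T1 reflect across z = 0: (-2, -5, -4) → (-2, -5, 4); (-3, 1, 1) → (-3, 1, -1)
T2 rotate right-handed about the z-axis with cos θ = 4/5, sin θ = -3/5: (-2, -5, 4) → (-23/5, -14/5, 4); (-3, 1, -1) → (-9/5, 13/5, -1)

image vertices: (-23/5, -14/5, 4), (-9/5, 13/5, -1)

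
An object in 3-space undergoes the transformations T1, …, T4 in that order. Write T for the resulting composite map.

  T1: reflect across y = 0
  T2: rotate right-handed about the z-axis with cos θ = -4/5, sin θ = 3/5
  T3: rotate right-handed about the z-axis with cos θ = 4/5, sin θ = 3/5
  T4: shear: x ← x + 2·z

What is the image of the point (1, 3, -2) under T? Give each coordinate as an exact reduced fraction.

T1 reflect across y = 0: (1, 3, -2) → (1, -3, -2)
T2 rotate right-handed about the z-axis with cos θ = -4/5, sin θ = 3/5: (1, -3, -2) → (1, 3, -2)
T3 rotate right-handed about the z-axis with cos θ = 4/5, sin θ = 3/5: (1, 3, -2) → (-1, 3, -2)
T4 shear: x ← x + 2·z: (-1, 3, -2) → (-5, 3, -2)

T(p) = (-5, 3, -2)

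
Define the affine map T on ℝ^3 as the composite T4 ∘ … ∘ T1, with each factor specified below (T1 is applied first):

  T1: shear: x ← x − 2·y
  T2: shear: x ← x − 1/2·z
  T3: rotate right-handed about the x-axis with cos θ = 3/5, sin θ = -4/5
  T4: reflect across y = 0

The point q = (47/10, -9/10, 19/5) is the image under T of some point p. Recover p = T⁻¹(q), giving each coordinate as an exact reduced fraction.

p = (6/5, -5/2, 3)

T1 = [1 -2 0 0; 0 1 0 0; 0 0 1 0; 0 0 0 1]
T2·T1 = [1 -2 -1/2 0; 0 1 0 0; 0 0 1 0; 0 0 0 1]
T3·…·T1 = [1 -2 -1/2 0; 0 3/5 4/5 0; 0 -4/5 3/5 0; 0 0 0 1]
T4·…·T1 = [1 -2 -1/2 0; 0 -3/5 -4/5 0; 0 -4/5 3/5 0; 0 0 0 1]
det M = -1; M⁻¹ = [1 -8/5 -13/10 0; 0 -3/5 -4/5 0; 0 -4/5 3/5 0; 0 0 0 1]
M⁻¹ · (47/10, -9/10, 19/5)ᵀ = (6/5, -5/2, 3)ᵀ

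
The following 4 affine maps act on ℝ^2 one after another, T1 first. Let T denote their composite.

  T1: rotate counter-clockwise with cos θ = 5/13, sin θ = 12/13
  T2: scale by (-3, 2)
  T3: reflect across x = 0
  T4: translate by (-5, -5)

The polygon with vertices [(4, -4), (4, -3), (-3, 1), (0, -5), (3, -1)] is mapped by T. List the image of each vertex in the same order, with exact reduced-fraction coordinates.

T1 rotate counter-clockwise with cos θ = 5/13, sin θ = 12/13: (4, -4) → (68/13, 28/13); (4, -3) → (56/13, 33/13); (-3, 1) → (-27/13, -31/13); (0, -5) → (60/13, -25/13); (3, -1) → (27/13, 31/13)
T2 scale by (-3, 2): (68/13, 28/13) → (-204/13, 56/13); (56/13, 33/13) → (-168/13, 66/13); (-27/13, -31/13) → (81/13, -62/13); (60/13, -25/13) → (-180/13, -50/13); (27/13, 31/13) → (-81/13, 62/13)
T3 reflect across x = 0: (-204/13, 56/13) → (204/13, 56/13); (-168/13, 66/13) → (168/13, 66/13); (81/13, -62/13) → (-81/13, -62/13); (-180/13, -50/13) → (180/13, -50/13); (-81/13, 62/13) → (81/13, 62/13)
T4 translate by (-5, -5): (204/13, 56/13) → (139/13, -9/13); (168/13, 66/13) → (103/13, 1/13); (-81/13, -62/13) → (-146/13, -127/13); (180/13, -50/13) → (115/13, -115/13); (81/13, 62/13) → (16/13, -3/13)

image vertices: (139/13, -9/13), (103/13, 1/13), (-146/13, -127/13), (115/13, -115/13), (16/13, -3/13)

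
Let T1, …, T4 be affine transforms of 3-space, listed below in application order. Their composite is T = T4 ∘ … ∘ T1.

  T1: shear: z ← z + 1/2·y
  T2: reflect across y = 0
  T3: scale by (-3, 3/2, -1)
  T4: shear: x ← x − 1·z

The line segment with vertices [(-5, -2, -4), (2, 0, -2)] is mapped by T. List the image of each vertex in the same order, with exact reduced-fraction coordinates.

image vertices: (10, 3, 5), (-8, 0, 2)

T1 shear: z ← z + 1/2·y: (-5, -2, -4) → (-5, -2, -5); (2, 0, -2) → (2, 0, -2)
T2 reflect across y = 0: (-5, -2, -5) → (-5, 2, -5); (2, 0, -2) → (2, 0, -2)
T3 scale by (-3, 3/2, -1): (-5, 2, -5) → (15, 3, 5); (2, 0, -2) → (-6, 0, 2)
T4 shear: x ← x − 1·z: (15, 3, 5) → (10, 3, 5); (-6, 0, 2) → (-8, 0, 2)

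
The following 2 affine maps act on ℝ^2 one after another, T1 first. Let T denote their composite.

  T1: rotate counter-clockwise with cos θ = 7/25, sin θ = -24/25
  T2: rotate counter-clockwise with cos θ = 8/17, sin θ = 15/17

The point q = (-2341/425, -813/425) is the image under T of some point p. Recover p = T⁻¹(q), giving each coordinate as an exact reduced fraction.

p = (-5, -3)

T1 = [7/25 24/25 0; -24/25 7/25 0; 0 0 1]
T2·T1 = [416/425 87/425 0; -87/425 416/425 0; 0 0 1]
det M = 1; M⁻¹ = [416/425 -87/425 0; 87/425 416/425 0; 0 0 1]
M⁻¹ · (-2341/425, -813/425)ᵀ = (-5, -3)ᵀ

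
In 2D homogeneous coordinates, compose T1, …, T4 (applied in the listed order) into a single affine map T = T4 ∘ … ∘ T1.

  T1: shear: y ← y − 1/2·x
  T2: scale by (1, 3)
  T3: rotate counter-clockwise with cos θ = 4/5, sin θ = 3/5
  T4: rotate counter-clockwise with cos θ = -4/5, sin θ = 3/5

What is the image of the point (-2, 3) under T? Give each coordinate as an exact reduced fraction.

T1 shear: y ← y − 1/2·x: (-2, 3) → (-2, 4)
T2 scale by (1, 3): (-2, 4) → (-2, 12)
T3 rotate counter-clockwise with cos θ = 4/5, sin θ = 3/5: (-2, 12) → (-44/5, 42/5)
T4 rotate counter-clockwise with cos θ = -4/5, sin θ = 3/5: (-44/5, 42/5) → (2, -12)

T(p) = (2, -12)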